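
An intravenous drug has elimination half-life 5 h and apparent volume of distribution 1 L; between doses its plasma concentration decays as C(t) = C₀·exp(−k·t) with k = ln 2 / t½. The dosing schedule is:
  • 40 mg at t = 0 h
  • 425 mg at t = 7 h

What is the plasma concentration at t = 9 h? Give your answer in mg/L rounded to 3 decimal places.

333.577 mg/L

k = ln 2 / 5 = 0.13863 per h
Dose 1 (40 mg at t=0 h): 40·exp(−0.13863·9) = 11.487 mg/L
Dose 2 (425 mg at t=7 h): 425·exp(−0.13863·2) = 322.090 mg/L
C(9) = 11.487 + 322.090 = 333.577 mg/L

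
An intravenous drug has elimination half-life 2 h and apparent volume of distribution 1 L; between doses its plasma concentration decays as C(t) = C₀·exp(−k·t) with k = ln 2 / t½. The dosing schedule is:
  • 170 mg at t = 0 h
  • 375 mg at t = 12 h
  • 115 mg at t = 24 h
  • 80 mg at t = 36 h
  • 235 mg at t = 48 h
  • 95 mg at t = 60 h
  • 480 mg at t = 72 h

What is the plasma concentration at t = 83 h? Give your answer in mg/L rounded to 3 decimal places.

10.641 mg/L

k = ln 2 / 2 = 0.34657 per h
Dose 1 (170 mg at t=0 h): 170·exp(−0.34657·83) = 0.000 mg/L
Dose 2 (375 mg at t=12 h): 375·exp(−0.34657·71) = 0.000 mg/L
Dose 3 (115 mg at t=24 h): 115·exp(−0.34657·59) = 0.000 mg/L
Dose 4 (80 mg at t=36 h): 80·exp(−0.34657·47) = 0.000 mg/L
Dose 5 (235 mg at t=48 h): 235·exp(−0.34657·35) = 0.001 mg/L
Dose 6 (95 mg at t=60 h): 95·exp(−0.34657·23) = 0.033 mg/L
Dose 7 (480 mg at t=72 h): 480·exp(−0.34657·11) = 10.607 mg/L
C(83) = 0.000 + 0.000 + 0.000 + 0.000 + 0.001 + 0.033 + 10.607 = 10.641 mg/L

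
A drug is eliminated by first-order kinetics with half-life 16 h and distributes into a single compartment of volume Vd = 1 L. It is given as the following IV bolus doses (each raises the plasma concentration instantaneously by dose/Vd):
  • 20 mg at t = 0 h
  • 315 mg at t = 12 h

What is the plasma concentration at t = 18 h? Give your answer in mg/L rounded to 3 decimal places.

k = ln 2 / 16 = 0.04332 per h
Dose 1 (20 mg at t=0 h): 20·exp(−0.04332·18) = 9.170 mg/L
Dose 2 (315 mg at t=12 h): 315·exp(−0.04332·6) = 242.898 mg/L
C(18) = 9.170 + 242.898 = 252.068 mg/L

252.068 mg/L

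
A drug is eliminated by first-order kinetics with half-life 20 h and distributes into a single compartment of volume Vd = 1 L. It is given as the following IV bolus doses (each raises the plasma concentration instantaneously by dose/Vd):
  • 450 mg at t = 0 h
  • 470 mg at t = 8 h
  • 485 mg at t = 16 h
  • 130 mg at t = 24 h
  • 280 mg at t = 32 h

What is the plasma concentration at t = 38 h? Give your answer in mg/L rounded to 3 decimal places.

820.460 mg/L

k = ln 2 / 20 = 0.03466 per h
Dose 1 (450 mg at t=0 h): 450·exp(−0.03466·38) = 120.575 mg/L
Dose 2 (470 mg at t=8 h): 470·exp(−0.03466·30) = 166.170 mg/L
Dose 3 (485 mg at t=16 h): 485·exp(−0.03466·22) = 226.261 mg/L
Dose 4 (130 mg at t=24 h): 130·exp(−0.03466·14) = 80.024 mg/L
Dose 5 (280 mg at t=32 h): 280·exp(−0.03466·6) = 227.431 mg/L
C(38) = 120.575 + 166.170 + 226.261 + 80.024 + 227.431 = 820.460 mg/L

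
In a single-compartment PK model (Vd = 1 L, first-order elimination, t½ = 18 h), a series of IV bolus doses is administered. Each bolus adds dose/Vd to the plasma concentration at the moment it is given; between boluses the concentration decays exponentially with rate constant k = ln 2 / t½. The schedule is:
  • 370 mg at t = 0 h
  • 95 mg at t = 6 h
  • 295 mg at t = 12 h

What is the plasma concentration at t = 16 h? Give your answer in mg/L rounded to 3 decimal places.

517.336 mg/L

k = ln 2 / 18 = 0.03851 per h
Dose 1 (370 mg at t=0 h): 370·exp(−0.03851·16) = 199.811 mg/L
Dose 2 (95 mg at t=6 h): 95·exp(−0.03851·10) = 64.638 mg/L
Dose 3 (295 mg at t=12 h): 295·exp(−0.03851·4) = 252.887 mg/L
C(16) = 199.811 + 64.638 + 252.887 = 517.336 mg/L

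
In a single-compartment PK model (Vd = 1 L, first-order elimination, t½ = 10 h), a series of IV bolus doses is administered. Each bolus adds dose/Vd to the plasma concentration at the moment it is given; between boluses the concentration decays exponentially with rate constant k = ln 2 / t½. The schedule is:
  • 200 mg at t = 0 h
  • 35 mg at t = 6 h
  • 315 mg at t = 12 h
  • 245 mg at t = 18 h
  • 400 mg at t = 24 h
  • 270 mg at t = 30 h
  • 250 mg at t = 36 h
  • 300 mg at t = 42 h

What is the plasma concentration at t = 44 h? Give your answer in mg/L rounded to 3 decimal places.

k = ln 2 / 10 = 0.06931 per h
Dose 1 (200 mg at t=0 h): 200·exp(−0.06931·44) = 9.473 mg/L
Dose 2 (35 mg at t=6 h): 35·exp(−0.06931·38) = 2.513 mg/L
Dose 3 (315 mg at t=12 h): 315·exp(−0.06931·32) = 34.278 mg/L
Dose 4 (245 mg at t=18 h): 245·exp(−0.06931·26) = 40.410 mg/L
Dose 5 (400 mg at t=24 h): 400·exp(−0.06931·20) = 100.000 mg/L
Dose 6 (270 mg at t=30 h): 270·exp(−0.06931·14) = 102.311 mg/L
Dose 7 (250 mg at t=36 h): 250·exp(−0.06931·8) = 143.587 mg/L
Dose 8 (300 mg at t=42 h): 300·exp(−0.06931·2) = 261.165 mg/L
C(44) = 9.473 + 2.513 + 34.278 + 40.410 + 100.000 + 102.311 + 143.587 + 261.165 = 693.737 mg/L

693.737 mg/L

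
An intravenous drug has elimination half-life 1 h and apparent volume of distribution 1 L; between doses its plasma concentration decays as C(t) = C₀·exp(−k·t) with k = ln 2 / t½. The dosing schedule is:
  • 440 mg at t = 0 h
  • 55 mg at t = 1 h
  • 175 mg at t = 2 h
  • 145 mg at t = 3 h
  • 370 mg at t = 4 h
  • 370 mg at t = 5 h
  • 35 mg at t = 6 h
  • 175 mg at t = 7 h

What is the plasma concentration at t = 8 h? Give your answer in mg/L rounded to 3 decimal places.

175.039 mg/L

k = ln 2 / 1 = 0.69315 per h
Dose 1 (440 mg at t=0 h): 440·exp(−0.69315·8) = 1.719 mg/L
Dose 2 (55 mg at t=1 h): 55·exp(−0.69315·7) = 0.430 mg/L
Dose 3 (175 mg at t=2 h): 175·exp(−0.69315·6) = 2.734 mg/L
Dose 4 (145 mg at t=3 h): 145·exp(−0.69315·5) = 4.531 mg/L
Dose 5 (370 mg at t=4 h): 370·exp(−0.69315·4) = 23.125 mg/L
Dose 6 (370 mg at t=5 h): 370·exp(−0.69315·3) = 46.250 mg/L
Dose 7 (35 mg at t=6 h): 35·exp(−0.69315·2) = 8.750 mg/L
Dose 8 (175 mg at t=7 h): 175·exp(−0.69315·1) = 87.500 mg/L
C(8) = 1.719 + 0.430 + 2.734 + 4.531 + 23.125 + 46.250 + 8.750 + 87.500 = 175.039 mg/L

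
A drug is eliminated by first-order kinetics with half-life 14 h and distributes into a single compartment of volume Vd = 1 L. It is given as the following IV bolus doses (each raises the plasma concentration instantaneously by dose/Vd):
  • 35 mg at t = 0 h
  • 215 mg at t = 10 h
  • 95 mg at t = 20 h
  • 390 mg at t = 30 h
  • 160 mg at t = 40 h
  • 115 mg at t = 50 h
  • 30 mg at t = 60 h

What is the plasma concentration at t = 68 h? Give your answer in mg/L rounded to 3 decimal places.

188.986 mg/L

k = ln 2 / 14 = 0.04951 per h
Dose 1 (35 mg at t=0 h): 35·exp(−0.04951·68) = 1.208 mg/L
Dose 2 (215 mg at t=10 h): 215·exp(−0.04951·58) = 12.171 mg/L
Dose 3 (95 mg at t=20 h): 95·exp(−0.04951·48) = 8.823 mg/L
Dose 4 (390 mg at t=30 h): 390·exp(−0.04951·38) = 59.427 mg/L
Dose 5 (160 mg at t=40 h): 160·exp(−0.04951·28) = 40.000 mg/L
Dose 6 (115 mg at t=50 h): 115·exp(−0.04951·18) = 47.169 mg/L
Dose 7 (30 mg at t=60 h): 30·exp(−0.04951·8) = 20.189 mg/L
C(68) = 1.208 + 12.171 + 8.823 + 59.427 + 40.000 + 47.169 + 20.189 = 188.986 mg/L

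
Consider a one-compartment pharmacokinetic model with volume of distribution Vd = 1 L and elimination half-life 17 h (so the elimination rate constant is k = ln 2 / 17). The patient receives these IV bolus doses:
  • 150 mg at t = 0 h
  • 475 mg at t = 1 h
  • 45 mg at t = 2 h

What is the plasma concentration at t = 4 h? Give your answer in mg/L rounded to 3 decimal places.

589.214 mg/L

k = ln 2 / 17 = 0.04077 per h
Dose 1 (150 mg at t=0 h): 150·exp(−0.04077·4) = 127.427 mg/L
Dose 2 (475 mg at t=1 h): 475·exp(−0.04077·3) = 420.311 mg/L
Dose 3 (45 mg at t=2 h): 45·exp(−0.04077·2) = 41.476 mg/L
C(4) = 127.427 + 420.311 + 41.476 = 589.214 mg/L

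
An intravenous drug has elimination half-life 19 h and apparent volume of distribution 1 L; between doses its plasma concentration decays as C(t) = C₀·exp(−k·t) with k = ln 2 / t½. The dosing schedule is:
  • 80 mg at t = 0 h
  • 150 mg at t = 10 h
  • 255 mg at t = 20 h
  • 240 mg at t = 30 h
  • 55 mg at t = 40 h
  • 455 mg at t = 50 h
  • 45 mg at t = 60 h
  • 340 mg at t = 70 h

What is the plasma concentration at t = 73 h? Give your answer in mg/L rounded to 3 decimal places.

653.391 mg/L

k = ln 2 / 19 = 0.03648 per h
Dose 1 (80 mg at t=0 h): 80·exp(−0.03648·73) = 5.578 mg/L
Dose 2 (150 mg at t=10 h): 150·exp(−0.03648·63) = 15.064 mg/L
Dose 3 (255 mg at t=20 h): 255·exp(−0.03648·53) = 36.883 mg/L
Dose 4 (240 mg at t=30 h): 240·exp(−0.03648·43) = 49.996 mg/L
Dose 5 (55 mg at t=40 h): 55·exp(−0.03648·33) = 16.501 mg/L
Dose 6 (455 mg at t=50 h): 455·exp(−0.03648·23) = 196.610 mg/L
Dose 7 (45 mg at t=60 h): 45·exp(−0.03648·13) = 28.006 mg/L
Dose 8 (340 mg at t=70 h): 340·exp(−0.03648·3) = 304.753 mg/L
C(73) = 5.578 + 15.064 + 36.883 + 49.996 + 16.501 + 196.610 + 28.006 + 304.753 = 653.391 mg/L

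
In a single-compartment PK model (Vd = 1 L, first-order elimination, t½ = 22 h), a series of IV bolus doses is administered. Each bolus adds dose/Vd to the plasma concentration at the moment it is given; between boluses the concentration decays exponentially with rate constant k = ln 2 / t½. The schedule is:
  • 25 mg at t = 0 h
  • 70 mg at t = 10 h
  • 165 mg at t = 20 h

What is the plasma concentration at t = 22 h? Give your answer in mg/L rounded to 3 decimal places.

k = ln 2 / 22 = 0.03151 per h
Dose 1 (25 mg at t=0 h): 25·exp(−0.03151·22) = 12.500 mg/L
Dose 2 (70 mg at t=10 h): 70·exp(−0.03151·12) = 47.962 mg/L
Dose 3 (165 mg at t=20 h): 165·exp(−0.03151·2) = 154.924 mg/L
C(22) = 12.500 + 47.962 + 154.924 = 215.386 mg/L

215.386 mg/L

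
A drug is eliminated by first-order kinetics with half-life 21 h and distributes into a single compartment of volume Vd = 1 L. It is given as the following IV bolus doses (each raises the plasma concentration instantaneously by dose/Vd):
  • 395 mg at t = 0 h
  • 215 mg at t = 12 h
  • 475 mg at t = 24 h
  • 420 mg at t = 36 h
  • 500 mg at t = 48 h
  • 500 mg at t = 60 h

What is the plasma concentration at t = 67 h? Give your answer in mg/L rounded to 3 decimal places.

k = ln 2 / 21 = 0.03301 per h
Dose 1 (395 mg at t=0 h): 395·exp(−0.03301·67) = 43.268 mg/L
Dose 2 (215 mg at t=12 h): 215·exp(−0.03301·55) = 34.997 mg/L
Dose 3 (475 mg at t=24 h): 475·exp(−0.03301·43) = 114.894 mg/L
Dose 4 (420 mg at t=36 h): 420·exp(−0.03301·31) = 150.963 mg/L
Dose 5 (500 mg at t=48 h): 500·exp(−0.03301·19) = 267.060 mg/L
Dose 6 (500 mg at t=60 h): 500·exp(−0.03301·7) = 396.850 mg/L
C(67) = 43.268 + 34.997 + 114.894 + 150.963 + 267.060 + 396.850 = 1008.033 mg/L

1008.033 mg/L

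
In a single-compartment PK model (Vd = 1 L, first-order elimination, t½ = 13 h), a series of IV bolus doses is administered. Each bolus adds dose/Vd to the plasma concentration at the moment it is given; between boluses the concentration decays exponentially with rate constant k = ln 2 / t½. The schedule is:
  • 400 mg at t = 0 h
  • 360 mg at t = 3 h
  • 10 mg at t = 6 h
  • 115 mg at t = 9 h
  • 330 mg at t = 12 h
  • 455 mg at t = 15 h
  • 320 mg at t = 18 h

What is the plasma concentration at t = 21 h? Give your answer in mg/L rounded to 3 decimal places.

1140.920 mg/L

k = ln 2 / 13 = 0.05332 per h
Dose 1 (400 mg at t=0 h): 400·exp(−0.05332·21) = 130.551 mg/L
Dose 2 (360 mg at t=3 h): 360·exp(−0.05332·18) = 137.877 mg/L
Dose 3 (10 mg at t=6 h): 10·exp(−0.05332·15) = 4.494 mg/L
Dose 4 (115 mg at t=9 h): 115·exp(−0.05332·12) = 60.649 mg/L
Dose 5 (330 mg at t=12 h): 330·exp(−0.05332·9) = 204.225 mg/L
Dose 6 (455 mg at t=15 h): 455·exp(−0.05332·6) = 330.426 mg/L
Dose 7 (320 mg at t=18 h): 320·exp(−0.05332·3) = 272.698 mg/L
C(21) = 130.551 + 137.877 + 4.494 + 60.649 + 204.225 + 330.426 + 272.698 = 1140.920 mg/L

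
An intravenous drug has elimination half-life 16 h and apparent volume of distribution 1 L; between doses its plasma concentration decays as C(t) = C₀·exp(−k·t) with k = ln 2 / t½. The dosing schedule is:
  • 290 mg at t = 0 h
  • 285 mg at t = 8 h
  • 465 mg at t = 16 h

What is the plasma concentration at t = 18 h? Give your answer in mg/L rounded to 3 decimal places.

k = ln 2 / 16 = 0.04332 per h
Dose 1 (290 mg at t=0 h): 290·exp(−0.04332·18) = 132.966 mg/L
Dose 2 (285 mg at t=8 h): 285·exp(−0.04332·10) = 184.800 mg/L
Dose 3 (465 mg at t=16 h): 465·exp(−0.04332·2) = 426.407 mg/L
C(18) = 132.966 + 184.800 + 426.407 = 744.172 mg/L

744.172 mg/L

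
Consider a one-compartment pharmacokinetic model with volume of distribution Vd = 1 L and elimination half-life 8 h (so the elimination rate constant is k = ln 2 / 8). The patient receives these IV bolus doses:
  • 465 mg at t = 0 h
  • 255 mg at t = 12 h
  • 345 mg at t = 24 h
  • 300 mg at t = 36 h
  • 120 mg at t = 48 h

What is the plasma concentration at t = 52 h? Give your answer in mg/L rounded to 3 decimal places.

203.453 mg/L

k = ln 2 / 8 = 0.08664 per h
Dose 1 (465 mg at t=0 h): 465·exp(−0.08664·52) = 5.138 mg/L
Dose 2 (255 mg at t=12 h): 255·exp(−0.08664·40) = 7.969 mg/L
Dose 3 (345 mg at t=24 h): 345·exp(−0.08664·28) = 30.494 mg/L
Dose 4 (300 mg at t=36 h): 300·exp(−0.08664·16) = 75.000 mg/L
Dose 5 (120 mg at t=48 h): 120·exp(−0.08664·4) = 84.853 mg/L
C(52) = 5.138 + 7.969 + 30.494 + 75.000 + 84.853 = 203.453 mg/L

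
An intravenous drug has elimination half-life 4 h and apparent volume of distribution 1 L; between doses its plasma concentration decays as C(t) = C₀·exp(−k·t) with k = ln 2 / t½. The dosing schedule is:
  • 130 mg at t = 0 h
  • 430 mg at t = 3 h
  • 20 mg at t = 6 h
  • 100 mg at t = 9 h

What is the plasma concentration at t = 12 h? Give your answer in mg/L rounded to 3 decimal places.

k = ln 2 / 4 = 0.17329 per h
Dose 1 (130 mg at t=0 h): 130·exp(−0.17329·12) = 16.250 mg/L
Dose 2 (430 mg at t=3 h): 430·exp(−0.17329·9) = 90.396 mg/L
Dose 3 (20 mg at t=6 h): 20·exp(−0.17329·6) = 7.071 mg/L
Dose 4 (100 mg at t=9 h): 100·exp(−0.17329·3) = 59.460 mg/L
C(12) = 16.250 + 90.396 + 7.071 + 59.460 = 173.178 mg/L

173.178 mg/L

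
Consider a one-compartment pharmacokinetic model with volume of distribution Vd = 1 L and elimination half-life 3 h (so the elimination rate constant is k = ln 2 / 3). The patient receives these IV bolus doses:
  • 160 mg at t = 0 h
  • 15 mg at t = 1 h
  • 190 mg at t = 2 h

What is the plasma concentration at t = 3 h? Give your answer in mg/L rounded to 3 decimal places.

240.253 mg/L

k = ln 2 / 3 = 0.23105 per h
Dose 1 (160 mg at t=0 h): 160·exp(−0.23105·3) = 80.000 mg/L
Dose 2 (15 mg at t=1 h): 15·exp(−0.23105·2) = 9.449 mg/L
Dose 3 (190 mg at t=2 h): 190·exp(−0.23105·1) = 150.803 mg/L
C(3) = 80.000 + 9.449 + 150.803 = 240.253 mg/L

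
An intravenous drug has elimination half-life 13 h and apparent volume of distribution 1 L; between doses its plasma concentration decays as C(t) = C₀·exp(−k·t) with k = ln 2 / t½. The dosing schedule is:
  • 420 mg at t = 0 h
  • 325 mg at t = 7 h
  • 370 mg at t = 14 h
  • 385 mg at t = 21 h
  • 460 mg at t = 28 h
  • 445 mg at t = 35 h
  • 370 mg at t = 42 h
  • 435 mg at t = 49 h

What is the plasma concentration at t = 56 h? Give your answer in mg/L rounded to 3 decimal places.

867.523 mg/L

k = ln 2 / 13 = 0.05332 per h
Dose 1 (420 mg at t=0 h): 420·exp(−0.05332·56) = 21.208 mg/L
Dose 2 (325 mg at t=7 h): 325·exp(−0.05332·49) = 23.836 mg/L
Dose 3 (370 mg at t=14 h): 370·exp(−0.05332·42) = 39.413 mg/L
Dose 4 (385 mg at t=21 h): 385·exp(−0.05332·35) = 59.566 mg/L
Dose 5 (460 mg at t=28 h): 460·exp(−0.05332·28) = 103.368 mg/L
Dose 6 (445 mg at t=35 h): 445·exp(−0.05332·21) = 145.238 mg/L
Dose 7 (370 mg at t=42 h): 370·exp(−0.05332·14) = 175.394 mg/L
Dose 8 (435 mg at t=49 h): 435·exp(−0.05332·7) = 299.500 mg/L
C(56) = 21.208 + 23.836 + 39.413 + 59.566 + 103.368 + 145.238 + 175.394 + 299.500 = 867.523 mg/L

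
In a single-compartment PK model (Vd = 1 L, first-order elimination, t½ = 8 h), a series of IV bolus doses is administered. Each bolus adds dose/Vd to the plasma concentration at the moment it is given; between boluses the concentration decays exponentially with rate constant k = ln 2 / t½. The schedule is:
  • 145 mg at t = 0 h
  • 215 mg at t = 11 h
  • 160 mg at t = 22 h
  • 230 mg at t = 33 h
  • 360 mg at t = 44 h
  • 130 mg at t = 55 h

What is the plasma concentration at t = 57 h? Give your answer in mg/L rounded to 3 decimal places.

k = ln 2 / 8 = 0.08664 per h
Dose 1 (145 mg at t=0 h): 145·exp(−0.08664·57) = 1.039 mg/L
Dose 2 (215 mg at t=11 h): 215·exp(−0.08664·46) = 3.995 mg/L
Dose 3 (160 mg at t=22 h): 160·exp(−0.08664·35) = 7.711 mg/L
Dose 4 (230 mg at t=33 h): 230·exp(−0.08664·24) = 28.750 mg/L
Dose 5 (360 mg at t=44 h): 360·exp(−0.08664·13) = 116.716 mg/L
Dose 6 (130 mg at t=55 h): 130·exp(−0.08664·2) = 109.317 mg/L
C(57) = 1.039 + 3.995 + 7.711 + 28.750 + 116.716 + 109.317 = 267.527 mg/L

267.527 mg/L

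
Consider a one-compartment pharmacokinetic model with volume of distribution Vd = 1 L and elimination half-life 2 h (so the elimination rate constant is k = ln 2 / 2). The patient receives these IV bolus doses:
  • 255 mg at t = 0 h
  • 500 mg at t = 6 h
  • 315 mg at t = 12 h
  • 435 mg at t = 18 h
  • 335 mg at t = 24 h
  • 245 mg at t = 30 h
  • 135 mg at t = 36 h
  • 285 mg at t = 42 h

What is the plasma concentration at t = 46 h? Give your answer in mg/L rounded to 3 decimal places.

k = ln 2 / 2 = 0.34657 per h
Dose 1 (255 mg at t=0 h): 255·exp(−0.34657·46) = 0.000 mg/L
Dose 2 (500 mg at t=6 h): 500·exp(−0.34657·40) = 0.000 mg/L
Dose 3 (315 mg at t=12 h): 315·exp(−0.34657·34) = 0.002 mg/L
Dose 4 (435 mg at t=18 h): 435·exp(−0.34657·28) = 0.027 mg/L
Dose 5 (335 mg at t=24 h): 335·exp(−0.34657·22) = 0.164 mg/L
Dose 6 (245 mg at t=30 h): 245·exp(−0.34657·16) = 0.957 mg/L
Dose 7 (135 mg at t=36 h): 135·exp(−0.34657·10) = 4.219 mg/L
Dose 8 (285 mg at t=42 h): 285·exp(−0.34657·4) = 71.250 mg/L
C(46) = 0.000 + 0.000 + 0.002 + 0.027 + 0.164 + 0.957 + 4.219 + 71.250 = 76.619 mg/L

76.619 mg/L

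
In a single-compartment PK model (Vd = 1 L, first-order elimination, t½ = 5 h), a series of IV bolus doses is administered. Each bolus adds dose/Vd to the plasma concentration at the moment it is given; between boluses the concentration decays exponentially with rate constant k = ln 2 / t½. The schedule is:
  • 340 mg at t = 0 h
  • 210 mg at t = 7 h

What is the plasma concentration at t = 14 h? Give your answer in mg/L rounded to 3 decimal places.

k = ln 2 / 5 = 0.13863 per h
Dose 1 (340 mg at t=0 h): 340·exp(−0.13863·14) = 48.820 mg/L
Dose 2 (210 mg at t=7 h): 210·exp(−0.13863·7) = 79.575 mg/L
C(14) = 48.820 + 79.575 = 128.395 mg/L

128.395 mg/L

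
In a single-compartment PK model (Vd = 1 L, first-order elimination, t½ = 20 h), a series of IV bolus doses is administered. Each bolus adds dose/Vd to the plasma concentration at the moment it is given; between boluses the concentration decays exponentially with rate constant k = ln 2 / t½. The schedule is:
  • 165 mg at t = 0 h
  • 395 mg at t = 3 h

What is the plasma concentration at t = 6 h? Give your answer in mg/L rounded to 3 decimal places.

490.016 mg/L

k = ln 2 / 20 = 0.03466 per h
Dose 1 (165 mg at t=0 h): 165·exp(−0.03466·6) = 134.022 mg/L
Dose 2 (395 mg at t=3 h): 395·exp(−0.03466·3) = 355.994 mg/L
C(6) = 134.022 + 355.994 = 490.016 mg/L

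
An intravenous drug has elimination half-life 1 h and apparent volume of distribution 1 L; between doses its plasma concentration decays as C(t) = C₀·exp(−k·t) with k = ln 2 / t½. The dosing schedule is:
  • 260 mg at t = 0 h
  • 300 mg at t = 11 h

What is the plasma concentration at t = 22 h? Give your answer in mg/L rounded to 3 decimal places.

k = ln 2 / 1 = 0.69315 per h
Dose 1 (260 mg at t=0 h): 260·exp(−0.69315·22) = 0.000 mg/L
Dose 2 (300 mg at t=11 h): 300·exp(−0.69315·11) = 0.146 mg/L
C(22) = 0.000 + 0.146 = 0.147 mg/L

0.147 mg/L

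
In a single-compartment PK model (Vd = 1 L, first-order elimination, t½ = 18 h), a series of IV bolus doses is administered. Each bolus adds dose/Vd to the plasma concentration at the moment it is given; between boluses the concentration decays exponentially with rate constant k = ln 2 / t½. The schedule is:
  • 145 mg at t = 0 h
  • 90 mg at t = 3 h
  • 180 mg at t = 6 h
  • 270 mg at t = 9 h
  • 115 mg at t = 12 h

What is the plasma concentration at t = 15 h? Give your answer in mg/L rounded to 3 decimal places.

k = ln 2 / 18 = 0.03851 per h
Dose 1 (145 mg at t=0 h): 145·exp(−0.03851·15) = 81.378 mg/L
Dose 2 (90 mg at t=3 h): 90·exp(−0.03851·12) = 56.696 mg/L
Dose 3 (180 mg at t=6 h): 180·exp(−0.03851·9) = 127.279 mg/L
Dose 4 (270 mg at t=9 h): 270·exp(−0.03851·6) = 214.299 mg/L
Dose 5 (115 mg at t=12 h): 115·exp(−0.03851·3) = 102.453 mg/L
C(15) = 81.378 + 56.696 + 127.279 + 214.299 + 102.453 = 582.107 mg/L

582.107 mg/L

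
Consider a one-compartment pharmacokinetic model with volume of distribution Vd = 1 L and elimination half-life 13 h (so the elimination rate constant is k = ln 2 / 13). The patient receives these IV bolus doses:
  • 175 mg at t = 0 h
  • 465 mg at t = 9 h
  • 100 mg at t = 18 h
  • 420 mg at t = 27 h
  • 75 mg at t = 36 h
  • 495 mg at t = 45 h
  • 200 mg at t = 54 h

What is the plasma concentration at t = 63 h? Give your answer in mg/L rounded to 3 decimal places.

k = ln 2 / 13 = 0.05332 per h
Dose 1 (175 mg at t=0 h): 175·exp(−0.05332·63) = 6.084 mg/L
Dose 2 (465 mg at t=9 h): 465·exp(−0.05332·54) = 26.123 mg/L
Dose 3 (100 mg at t=18 h): 100·exp(−0.05332·45) = 9.078 mg/L
Dose 4 (420 mg at t=27 h): 420·exp(−0.05332·36) = 61.607 mg/L
Dose 5 (75 mg at t=36 h): 75·exp(−0.05332·27) = 17.776 mg/L
Dose 6 (495 mg at t=45 h): 495·exp(−0.05332·18) = 189.581 mg/L
Dose 7 (200 mg at t=54 h): 200·exp(−0.05332·9) = 123.773 mg/L
C(63) = 6.084 + 26.123 + 9.078 + 61.607 + 17.776 + 189.581 + 123.773 = 434.021 mg/L

434.021 mg/L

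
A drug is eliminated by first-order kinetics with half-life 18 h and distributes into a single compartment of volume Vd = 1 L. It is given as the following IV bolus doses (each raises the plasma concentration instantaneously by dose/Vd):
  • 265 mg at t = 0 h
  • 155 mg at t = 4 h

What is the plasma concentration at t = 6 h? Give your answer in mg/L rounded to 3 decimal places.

353.841 mg/L

k = ln 2 / 18 = 0.03851 per h
Dose 1 (265 mg at t=0 h): 265·exp(−0.03851·6) = 210.331 mg/L
Dose 2 (155 mg at t=4 h): 155·exp(−0.03851·2) = 143.511 mg/L
C(6) = 210.331 + 143.511 = 353.841 mg/L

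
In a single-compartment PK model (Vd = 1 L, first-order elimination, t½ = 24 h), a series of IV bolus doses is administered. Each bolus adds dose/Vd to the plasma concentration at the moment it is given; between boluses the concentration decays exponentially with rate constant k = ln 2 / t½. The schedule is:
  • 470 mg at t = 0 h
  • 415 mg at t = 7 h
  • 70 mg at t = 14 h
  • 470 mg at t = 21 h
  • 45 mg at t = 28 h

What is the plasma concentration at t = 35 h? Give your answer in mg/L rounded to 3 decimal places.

k = ln 2 / 24 = 0.02888 per h
Dose 1 (470 mg at t=0 h): 470·exp(−0.02888·35) = 171.039 mg/L
Dose 2 (415 mg at t=7 h): 415·exp(−0.02888·28) = 184.861 mg/L
Dose 3 (70 mg at t=14 h): 70·exp(−0.02888·21) = 38.168 mg/L
Dose 4 (470 mg at t=21 h): 470·exp(−0.02888·14) = 313.687 mg/L
Dose 5 (45 mg at t=28 h): 45·exp(−0.02888·7) = 36.763 mg/L
C(35) = 171.039 + 184.861 + 38.168 + 313.687 + 36.763 = 744.519 mg/L

744.519 mg/L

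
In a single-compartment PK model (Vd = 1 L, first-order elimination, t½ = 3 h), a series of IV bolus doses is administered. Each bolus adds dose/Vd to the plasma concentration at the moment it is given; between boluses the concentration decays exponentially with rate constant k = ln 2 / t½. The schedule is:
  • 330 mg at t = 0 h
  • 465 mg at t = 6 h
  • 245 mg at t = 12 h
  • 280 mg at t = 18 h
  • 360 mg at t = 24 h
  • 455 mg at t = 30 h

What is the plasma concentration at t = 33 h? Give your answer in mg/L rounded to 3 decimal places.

k = ln 2 / 3 = 0.23105 per h
Dose 1 (330 mg at t=0 h): 330·exp(−0.23105·33) = 0.161 mg/L
Dose 2 (465 mg at t=6 h): 465·exp(−0.23105·27) = 0.908 mg/L
Dose 3 (245 mg at t=12 h): 245·exp(−0.23105·21) = 1.914 mg/L
Dose 4 (280 mg at t=18 h): 280·exp(−0.23105·15) = 8.750 mg/L
Dose 5 (360 mg at t=24 h): 360·exp(−0.23105·9) = 45.000 mg/L
Dose 6 (455 mg at t=30 h): 455·exp(−0.23105·3) = 227.500 mg/L
C(33) = 0.161 + 0.908 + 1.914 + 8.750 + 45.000 + 227.500 = 284.233 mg/L

284.233 mg/L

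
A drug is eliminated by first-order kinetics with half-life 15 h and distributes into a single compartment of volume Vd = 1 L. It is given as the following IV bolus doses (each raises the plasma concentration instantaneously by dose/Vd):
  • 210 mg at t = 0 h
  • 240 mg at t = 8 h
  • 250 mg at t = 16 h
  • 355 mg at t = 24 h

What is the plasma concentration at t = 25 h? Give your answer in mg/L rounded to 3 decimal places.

679.460 mg/L

k = ln 2 / 15 = 0.04621 per h
Dose 1 (210 mg at t=0 h): 210·exp(−0.04621·25) = 66.146 mg/L
Dose 2 (240 mg at t=8 h): 240·exp(−0.04621·17) = 109.407 mg/L
Dose 3 (250 mg at t=16 h): 250·exp(−0.04621·9) = 164.938 mg/L
Dose 4 (355 mg at t=24 h): 355·exp(−0.04621·1) = 338.969 mg/L
C(25) = 66.146 + 109.407 + 164.938 + 338.969 = 679.460 mg/L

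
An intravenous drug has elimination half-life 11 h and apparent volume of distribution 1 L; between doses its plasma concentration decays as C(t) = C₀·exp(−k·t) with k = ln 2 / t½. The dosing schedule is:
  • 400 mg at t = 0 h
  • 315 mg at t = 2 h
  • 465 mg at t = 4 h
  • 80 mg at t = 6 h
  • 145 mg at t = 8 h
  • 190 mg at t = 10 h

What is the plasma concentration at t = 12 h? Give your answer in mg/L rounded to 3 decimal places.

971.422 mg/L

k = ln 2 / 11 = 0.06301 per h
Dose 1 (400 mg at t=0 h): 400·exp(−0.06301·12) = 187.786 mg/L
Dose 2 (315 mg at t=2 h): 315·exp(−0.06301·10) = 167.744 mg/L
Dose 3 (465 mg at t=4 h): 465·exp(−0.06301·8) = 280.881 mg/L
Dose 4 (80 mg at t=6 h): 80·exp(−0.06301·6) = 54.814 mg/L
Dose 5 (145 mg at t=8 h): 145·exp(−0.06301·4) = 112.694 mg/L
Dose 6 (190 mg at t=10 h): 190·exp(−0.06301·2) = 167.502 mg/L
C(12) = 187.786 + 167.744 + 280.881 + 54.814 + 112.694 + 167.502 = 971.422 mg/L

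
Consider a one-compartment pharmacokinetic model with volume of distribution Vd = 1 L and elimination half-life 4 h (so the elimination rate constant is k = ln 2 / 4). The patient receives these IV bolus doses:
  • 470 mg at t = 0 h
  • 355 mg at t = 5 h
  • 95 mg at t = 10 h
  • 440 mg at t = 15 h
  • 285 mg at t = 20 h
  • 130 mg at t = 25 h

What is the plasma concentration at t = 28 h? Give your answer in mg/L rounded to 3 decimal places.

209.264 mg/L

k = ln 2 / 4 = 0.17329 per h
Dose 1 (470 mg at t=0 h): 470·exp(−0.17329·28) = 3.672 mg/L
Dose 2 (355 mg at t=5 h): 355·exp(−0.17329·23) = 6.596 mg/L
Dose 3 (95 mg at t=10 h): 95·exp(−0.17329·18) = 4.198 mg/L
Dose 4 (440 mg at t=15 h): 440·exp(−0.17329·13) = 46.249 mg/L
Dose 5 (285 mg at t=20 h): 285·exp(−0.17329·8) = 71.250 mg/L
Dose 6 (130 mg at t=25 h): 130·exp(−0.17329·3) = 77.298 mg/L
C(28) = 3.672 + 6.596 + 4.198 + 46.249 + 71.250 + 77.298 = 209.264 mg/L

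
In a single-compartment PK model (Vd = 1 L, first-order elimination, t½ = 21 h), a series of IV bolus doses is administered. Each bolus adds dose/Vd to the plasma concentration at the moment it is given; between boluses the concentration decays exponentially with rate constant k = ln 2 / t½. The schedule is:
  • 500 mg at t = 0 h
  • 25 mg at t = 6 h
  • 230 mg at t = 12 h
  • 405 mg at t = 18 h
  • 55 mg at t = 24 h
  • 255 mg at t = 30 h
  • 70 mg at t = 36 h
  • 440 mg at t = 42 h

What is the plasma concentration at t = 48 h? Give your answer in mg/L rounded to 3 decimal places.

903.075 mg/L

k = ln 2 / 21 = 0.03301 per h
Dose 1 (500 mg at t=0 h): 500·exp(−0.03301·48) = 102.542 mg/L
Dose 2 (25 mg at t=6 h): 25·exp(−0.03301·42) = 6.250 mg/L
Dose 3 (230 mg at t=12 h): 230·exp(−0.03301·36) = 70.093 mg/L
Dose 4 (405 mg at t=18 h): 405·exp(−0.03301·30) = 150.457 mg/L
Dose 5 (55 mg at t=24 h): 55·exp(−0.03301·24) = 24.907 mg/L
Dose 6 (255 mg at t=30 h): 255·exp(−0.03301·18) = 140.771 mg/L
Dose 7 (70 mg at t=36 h): 70·exp(−0.03301·12) = 47.107 mg/L
Dose 8 (440 mg at t=42 h): 440·exp(−0.03301·6) = 360.948 mg/L
C(48) = 102.542 + 6.250 + 70.093 + 150.457 + 24.907 + 140.771 + 47.107 + 360.948 = 903.075 mg/L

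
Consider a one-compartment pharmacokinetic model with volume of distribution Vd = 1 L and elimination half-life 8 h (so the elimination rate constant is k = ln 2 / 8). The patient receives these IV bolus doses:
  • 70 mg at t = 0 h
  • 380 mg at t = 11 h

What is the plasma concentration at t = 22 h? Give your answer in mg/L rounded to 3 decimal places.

156.916 mg/L

k = ln 2 / 8 = 0.08664 per h
Dose 1 (70 mg at t=0 h): 70·exp(−0.08664·22) = 10.406 mg/L
Dose 2 (380 mg at t=11 h): 380·exp(−0.08664·11) = 146.510 mg/L
C(22) = 10.406 + 146.510 = 156.916 mg/L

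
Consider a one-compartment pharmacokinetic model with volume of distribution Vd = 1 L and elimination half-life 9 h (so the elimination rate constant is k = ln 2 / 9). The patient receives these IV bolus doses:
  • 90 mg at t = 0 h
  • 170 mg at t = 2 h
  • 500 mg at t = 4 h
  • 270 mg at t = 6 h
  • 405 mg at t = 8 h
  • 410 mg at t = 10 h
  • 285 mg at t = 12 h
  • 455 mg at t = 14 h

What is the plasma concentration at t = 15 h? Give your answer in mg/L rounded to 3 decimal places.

1602.785 mg/L

k = ln 2 / 9 = 0.07702 per h
Dose 1 (90 mg at t=0 h): 90·exp(−0.07702·15) = 28.348 mg/L
Dose 2 (170 mg at t=2 h): 170·exp(−0.07702·13) = 62.464 mg/L
Dose 3 (500 mg at t=4 h): 500·exp(−0.07702·11) = 214.311 mg/L
Dose 4 (270 mg at t=6 h): 270·exp(−0.07702·9) = 135.000 mg/L
Dose 5 (405 mg at t=8 h): 405·exp(−0.07702·7) = 236.222 mg/L
Dose 6 (410 mg at t=10 h): 410·exp(−0.07702·5) = 278.962 mg/L
Dose 7 (285 mg at t=12 h): 285·exp(−0.07702·3) = 226.205 mg/L
Dose 8 (455 mg at t=14 h): 455·exp(−0.07702·1) = 421.273 mg/L
C(15) = 28.348 + 62.464 + 214.311 + 135.000 + 236.222 + 278.962 + 226.205 + 421.273 = 1602.785 mg/L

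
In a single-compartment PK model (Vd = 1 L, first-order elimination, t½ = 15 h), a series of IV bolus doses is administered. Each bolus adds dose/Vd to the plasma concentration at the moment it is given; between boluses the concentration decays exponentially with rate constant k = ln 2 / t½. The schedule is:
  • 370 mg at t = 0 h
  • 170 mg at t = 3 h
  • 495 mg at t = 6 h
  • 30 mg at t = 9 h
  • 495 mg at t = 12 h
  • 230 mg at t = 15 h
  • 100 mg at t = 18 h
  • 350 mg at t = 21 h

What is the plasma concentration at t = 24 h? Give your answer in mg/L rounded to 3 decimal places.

1233.458 mg/L

k = ln 2 / 15 = 0.04621 per h
Dose 1 (370 mg at t=0 h): 370·exp(−0.04621·24) = 122.054 mg/L
Dose 2 (170 mg at t=3 h): 170·exp(−0.04621·21) = 64.418 mg/L
Dose 3 (495 mg at t=6 h): 495·exp(−0.04621·18) = 215.461 mg/L
Dose 4 (30 mg at t=9 h): 30·exp(−0.04621·15) = 15.000 mg/L
Dose 5 (495 mg at t=12 h): 495·exp(−0.04621·12) = 284.303 mg/L
Dose 6 (230 mg at t=15 h): 230·exp(−0.04621·9) = 151.743 mg/L
Dose 7 (100 mg at t=18 h): 100·exp(−0.04621·6) = 75.786 mg/L
Dose 8 (350 mg at t=21 h): 350·exp(−0.04621·3) = 304.693 mg/L
C(24) = 122.054 + 64.418 + 215.461 + 15.000 + 284.303 + 151.743 + 75.786 + 304.693 = 1233.458 mg/L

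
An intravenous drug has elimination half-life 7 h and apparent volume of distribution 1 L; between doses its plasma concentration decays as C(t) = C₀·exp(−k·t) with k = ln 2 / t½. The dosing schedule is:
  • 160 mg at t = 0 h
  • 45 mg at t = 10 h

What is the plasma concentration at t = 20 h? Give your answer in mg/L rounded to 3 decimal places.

38.799 mg/L

k = ln 2 / 7 = 0.09902 per h
Dose 1 (160 mg at t=0 h): 160·exp(−0.09902·20) = 22.082 mg/L
Dose 2 (45 mg at t=10 h): 45·exp(−0.09902·10) = 16.717 mg/L
C(20) = 22.082 + 16.717 = 38.799 mg/L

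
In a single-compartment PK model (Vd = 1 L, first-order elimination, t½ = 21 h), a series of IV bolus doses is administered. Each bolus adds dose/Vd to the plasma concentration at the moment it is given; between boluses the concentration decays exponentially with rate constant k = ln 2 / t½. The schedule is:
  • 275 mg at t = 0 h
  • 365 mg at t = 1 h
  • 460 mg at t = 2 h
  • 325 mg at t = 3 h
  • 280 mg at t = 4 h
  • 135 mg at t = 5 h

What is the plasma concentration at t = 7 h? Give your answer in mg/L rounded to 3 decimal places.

1572.489 mg/L

k = ln 2 / 21 = 0.03301 per h
Dose 1 (275 mg at t=0 h): 275·exp(−0.03301·7) = 218.268 mg/L
Dose 2 (365 mg at t=1 h): 365·exp(−0.03301·6) = 299.422 mg/L
Dose 3 (460 mg at t=2 h): 460·exp(−0.03301·5) = 390.017 mg/L
Dose 4 (325 mg at t=3 h): 325·exp(−0.03301·4) = 284.803 mg/L
Dose 5 (280 mg at t=4 h): 280·exp(−0.03301·3) = 253.603 mg/L
Dose 6 (135 mg at t=5 h): 135·exp(−0.03301·2) = 126.376 mg/L
C(7) = 218.268 + 299.422 + 390.017 + 284.803 + 253.603 + 126.376 = 1572.489 mg/L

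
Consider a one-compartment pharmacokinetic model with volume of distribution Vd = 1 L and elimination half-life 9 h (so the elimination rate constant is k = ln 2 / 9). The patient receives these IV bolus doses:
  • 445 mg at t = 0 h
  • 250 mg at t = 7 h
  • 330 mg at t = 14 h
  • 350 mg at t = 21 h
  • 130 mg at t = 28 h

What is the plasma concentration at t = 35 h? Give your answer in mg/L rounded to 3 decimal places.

k = ln 2 / 9 = 0.07702 per h
Dose 1 (445 mg at t=0 h): 445·exp(−0.07702·35) = 30.039 mg/L
Dose 2 (250 mg at t=7 h): 250·exp(−0.07702·28) = 28.934 mg/L
Dose 3 (330 mg at t=14 h): 330·exp(−0.07702·21) = 65.480 mg/L
Dose 4 (350 mg at t=21 h): 350·exp(−0.07702·14) = 119.069 mg/L
Dose 5 (130 mg at t=28 h): 130·exp(−0.07702·7) = 75.824 mg/L
C(35) = 30.039 + 28.934 + 65.480 + 119.069 + 75.824 = 319.347 mg/L

319.347 mg/L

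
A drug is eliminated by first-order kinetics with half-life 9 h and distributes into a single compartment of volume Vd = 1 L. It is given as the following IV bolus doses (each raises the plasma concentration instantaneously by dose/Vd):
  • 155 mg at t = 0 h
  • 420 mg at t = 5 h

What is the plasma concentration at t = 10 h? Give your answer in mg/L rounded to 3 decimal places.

k = ln 2 / 9 = 0.07702 per h
Dose 1 (155 mg at t=0 h): 155·exp(−0.07702·10) = 71.755 mg/L
Dose 2 (420 mg at t=5 h): 420·exp(−0.07702·5) = 285.766 mg/L
C(10) = 71.755 + 285.766 = 357.521 mg/L

357.521 mg/L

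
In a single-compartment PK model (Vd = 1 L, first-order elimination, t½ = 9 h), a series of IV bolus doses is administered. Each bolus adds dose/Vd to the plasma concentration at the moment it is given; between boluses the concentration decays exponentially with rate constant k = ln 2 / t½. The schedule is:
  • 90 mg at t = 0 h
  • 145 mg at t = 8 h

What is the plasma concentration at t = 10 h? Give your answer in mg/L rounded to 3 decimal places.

165.965 mg/L

k = ln 2 / 9 = 0.07702 per h
Dose 1 (90 mg at t=0 h): 90·exp(−0.07702·10) = 41.664 mg/L
Dose 2 (145 mg at t=8 h): 145·exp(−0.07702·2) = 124.300 mg/L
C(10) = 41.664 + 124.300 = 165.965 mg/L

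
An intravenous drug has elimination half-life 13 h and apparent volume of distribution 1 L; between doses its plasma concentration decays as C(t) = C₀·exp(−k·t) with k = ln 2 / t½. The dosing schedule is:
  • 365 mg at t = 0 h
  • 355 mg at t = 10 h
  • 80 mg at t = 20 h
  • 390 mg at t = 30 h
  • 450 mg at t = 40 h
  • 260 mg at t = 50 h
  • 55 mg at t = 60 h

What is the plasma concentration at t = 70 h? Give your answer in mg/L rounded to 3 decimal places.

k = ln 2 / 13 = 0.05332 per h
Dose 1 (365 mg at t=0 h): 365·exp(−0.05332·70) = 8.737 mg/L
Dose 2 (355 mg at t=10 h): 355·exp(−0.05332·60) = 14.483 mg/L
Dose 3 (80 mg at t=20 h): 80·exp(−0.05332·50) = 5.563 mg/L
Dose 4 (390 mg at t=30 h): 390·exp(−0.05332·40) = 46.219 mg/L
Dose 5 (450 mg at t=40 h): 450·exp(−0.05332·30) = 90.892 mg/L
Dose 6 (260 mg at t=50 h): 260·exp(−0.05332·20) = 89.506 mg/L
Dose 7 (55 mg at t=60 h): 55·exp(−0.05332·10) = 32.270 mg/L
C(70) = 8.737 + 14.483 + 5.563 + 46.219 + 90.892 + 89.506 + 32.270 = 287.670 mg/L

287.670 mg/L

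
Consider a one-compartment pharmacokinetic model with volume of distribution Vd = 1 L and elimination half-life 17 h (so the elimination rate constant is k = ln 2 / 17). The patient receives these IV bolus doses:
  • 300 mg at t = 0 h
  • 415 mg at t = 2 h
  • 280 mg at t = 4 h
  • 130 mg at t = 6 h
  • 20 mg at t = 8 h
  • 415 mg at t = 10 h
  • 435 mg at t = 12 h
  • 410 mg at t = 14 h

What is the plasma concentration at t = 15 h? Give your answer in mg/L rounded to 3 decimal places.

1807.905 mg/L

k = ln 2 / 17 = 0.04077 per h
Dose 1 (300 mg at t=0 h): 300·exp(−0.04077·15) = 162.745 mg/L
Dose 2 (415 mg at t=2 h): 415·exp(−0.04077·13) = 244.258 mg/L
Dose 3 (280 mg at t=4 h): 280·exp(−0.04077·11) = 178.803 mg/L
Dose 4 (130 mg at t=6 h): 130·exp(−0.04077·9) = 90.069 mg/L
Dose 5 (20 mg at t=8 h): 20·exp(−0.04077·7) = 15.034 mg/L
Dose 6 (415 mg at t=10 h): 415·exp(−0.04077·5) = 338.462 mg/L
Dose 7 (435 mg at t=12 h): 435·exp(−0.04077·3) = 384.916 mg/L
Dose 8 (410 mg at t=14 h): 410·exp(−0.04077·1) = 393.619 mg/L
C(15) = 162.745 + 244.258 + 178.803 + 90.069 + 15.034 + 338.462 + 384.916 + 393.619 = 1807.905 mg/L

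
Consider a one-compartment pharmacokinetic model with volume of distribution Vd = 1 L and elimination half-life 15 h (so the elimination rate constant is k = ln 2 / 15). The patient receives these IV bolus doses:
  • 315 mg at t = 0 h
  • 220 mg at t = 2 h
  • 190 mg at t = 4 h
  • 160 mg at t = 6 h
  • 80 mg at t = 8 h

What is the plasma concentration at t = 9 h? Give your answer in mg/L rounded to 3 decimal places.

k = ln 2 / 15 = 0.04621 per h
Dose 1 (315 mg at t=0 h): 315·exp(−0.04621·9) = 207.822 mg/L
Dose 2 (220 mg at t=2 h): 220·exp(−0.04621·7) = 159.200 mg/L
Dose 3 (190 mg at t=4 h): 190·exp(−0.04621·5) = 150.803 mg/L
Dose 4 (160 mg at t=6 h): 160·exp(−0.04621·3) = 139.288 mg/L
Dose 5 (80 mg at t=8 h): 80·exp(−0.04621·1) = 76.387 mg/L
C(9) = 207.822 + 159.200 + 150.803 + 139.288 + 76.387 = 733.501 mg/L

733.501 mg/L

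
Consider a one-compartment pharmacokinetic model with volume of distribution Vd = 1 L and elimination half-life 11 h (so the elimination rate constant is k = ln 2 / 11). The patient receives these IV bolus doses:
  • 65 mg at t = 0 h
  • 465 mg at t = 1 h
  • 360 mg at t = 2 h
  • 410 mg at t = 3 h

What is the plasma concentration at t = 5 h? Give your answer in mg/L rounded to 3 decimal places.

1068.276 mg/L

k = ln 2 / 11 = 0.06301 per h
Dose 1 (65 mg at t=0 h): 65·exp(−0.06301·5) = 47.433 mg/L
Dose 2 (465 mg at t=1 h): 465·exp(−0.06301·4) = 361.399 mg/L
Dose 3 (360 mg at t=2 h): 360·exp(−0.06301·3) = 297.991 mg/L
Dose 4 (410 mg at t=3 h): 410·exp(−0.06301·2) = 361.452 mg/L
C(5) = 47.433 + 361.399 + 297.991 + 361.452 = 1068.276 mg/L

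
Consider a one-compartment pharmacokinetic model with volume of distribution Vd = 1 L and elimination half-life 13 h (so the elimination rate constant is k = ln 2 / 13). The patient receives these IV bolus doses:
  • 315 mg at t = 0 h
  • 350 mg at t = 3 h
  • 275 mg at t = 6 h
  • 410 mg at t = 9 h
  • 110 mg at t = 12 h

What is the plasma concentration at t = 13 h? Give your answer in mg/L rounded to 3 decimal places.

k = ln 2 / 13 = 0.05332 per h
Dose 1 (315 mg at t=0 h): 315·exp(−0.05332·13) = 157.500 mg/L
Dose 2 (350 mg at t=3 h): 350·exp(−0.05332·10) = 205.356 mg/L
Dose 3 (275 mg at t=6 h): 275·exp(−0.05332·7) = 189.339 mg/L
Dose 4 (410 mg at t=9 h): 410·exp(−0.05332·4) = 331.253 mg/L
Dose 5 (110 mg at t=12 h): 110·exp(−0.05332·1) = 104.289 mg/L
C(13) = 157.500 + 205.356 + 189.339 + 331.253 + 104.289 = 987.735 mg/L

987.735 mg/L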